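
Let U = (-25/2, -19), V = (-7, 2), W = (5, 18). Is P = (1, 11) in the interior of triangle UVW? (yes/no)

yes

Barycentric coordinates of P: (5/41, 51/328, 237/328).
The three coordinates are positive, positive, positive; a point is interior exactly when all three are positive.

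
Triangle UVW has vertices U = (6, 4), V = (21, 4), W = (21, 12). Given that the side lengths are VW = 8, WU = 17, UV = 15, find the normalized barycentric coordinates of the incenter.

The incenter has barycentric coordinates proportional to the opposite side lengths: (8 : 17 : 15).
Normalizing by 8+17+15 = 40 gives (1/5, 17/40, 3/8).

(1/5, 17/40, 3/8)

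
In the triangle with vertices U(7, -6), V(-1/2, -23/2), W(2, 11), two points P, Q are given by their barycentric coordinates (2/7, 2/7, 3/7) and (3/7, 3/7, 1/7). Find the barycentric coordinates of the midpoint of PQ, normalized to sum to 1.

Since both coordinate triples sum to 1, the midpoint's barycentrics are the componentwise average.
(2/7+3/7)/2 = 5/14; similarly 5/14 and 2/7.

(5/14, 5/14, 2/7)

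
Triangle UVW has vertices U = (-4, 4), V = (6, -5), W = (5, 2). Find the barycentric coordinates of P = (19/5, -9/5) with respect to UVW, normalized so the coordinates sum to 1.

(1/5, 3/5, 1/5)

Signed area of the reference triangle: [UVW] = ½·((-4)·(-5−2) + 6·(2−4) + 5·(4−(-5))) = ½·(28 − 12 + 45) = 61/2.
[PVW] = ½·((19/5)·(-5−2) + 6·(2−(-9/5)) + 5·(-9/5−(-5))) = ½·(-133/5 + 114/5 + 16) = 61/10, so the U-coordinate is (61/10)/(61/2) = 1/5.
[UPW] = ½·((-4)·(-9/5−2) + (19/5)·(2−4) + 5·(4−(-9/5))) = ½·(76/5 − 38/5 + 29) = 183/10, so the V-coordinate is 3/5.
[UVP] = ½·((-4)·(-5−(-9/5)) + 6·(-9/5−4) + (19/5)·(4−(-5))) = ½·(64/5 − 174/5 + 171/5) = 61/10, so the W-coordinate is 1/5.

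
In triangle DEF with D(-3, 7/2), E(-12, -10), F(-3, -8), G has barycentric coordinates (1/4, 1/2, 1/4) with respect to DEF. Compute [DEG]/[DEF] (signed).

The signed ratio [DEG]/[DEF] equals the barycentric coordinate of G at vertex F, which is 1/4.

1/4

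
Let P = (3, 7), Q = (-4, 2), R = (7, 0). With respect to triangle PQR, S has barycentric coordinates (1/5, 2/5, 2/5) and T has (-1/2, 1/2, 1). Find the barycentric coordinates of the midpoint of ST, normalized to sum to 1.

(-3/20, 9/20, 7/10)

Since both coordinate triples sum to 1, the midpoint's barycentrics are the componentwise average.
(1/5+-1/2)/2 = -3/20; similarly 9/20 and 7/10.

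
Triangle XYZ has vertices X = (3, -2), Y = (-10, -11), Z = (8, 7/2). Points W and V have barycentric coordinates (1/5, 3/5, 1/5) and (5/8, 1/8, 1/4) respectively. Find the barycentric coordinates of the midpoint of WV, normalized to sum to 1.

(33/80, 29/80, 9/40)

Since both coordinate triples sum to 1, the midpoint's barycentrics are the componentwise average.
(1/5+5/8)/2 = 33/80; similarly 29/80 and 9/40.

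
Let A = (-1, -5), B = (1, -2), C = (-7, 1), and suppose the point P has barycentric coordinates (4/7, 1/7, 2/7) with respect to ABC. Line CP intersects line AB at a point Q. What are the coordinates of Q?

(-3/5, -22/5)

Line CP meets AB where the C-coordinate vanishes; zeroing P's C-weight and renormalizing leaves A, B-weights 4/7 : 1/7 → (4/5, 1/5).
So Q = (4/5)·A + (1/5)·B = (-3/5, -22/5).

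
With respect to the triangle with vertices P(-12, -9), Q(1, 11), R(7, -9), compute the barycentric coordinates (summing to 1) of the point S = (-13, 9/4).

Signed area of the reference triangle: [PQR] = ½·((-12)·(11−(-9)) + 1·(-9−(-9)) + 7·(-9−11)) = ½·(-240 + 0 − 140) = -190.
[SQR] = ½·((-13)·(11−(-9)) + 1·(-9−(9/4)) + 7·(9/4−11)) = ½·(-260 − 45/4 − 245/4) = -665/4, so the P-coordinate is (-665/4)/(-190) = 7/8.
[PSR] = ½·((-12)·(9/4−(-9)) + (-13)·(-9−(-9)) + 7·(-9−(9/4))) = ½·(-135 + 0 − 315/4) = -855/8, so the Q-coordinate is 9/16.
[PQS] = ½·((-12)·(11−(9/4)) + 1·(9/4−(-9)) + (-13)·(-9−11)) = ½·(-105 + 45/4 + 260) = 665/8, so the R-coordinate is -7/16.

(7/8, 9/16, -7/16)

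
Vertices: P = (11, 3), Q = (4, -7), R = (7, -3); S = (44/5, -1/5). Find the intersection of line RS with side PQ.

(37/4, 1/2)

Barycentric coordinates of S with respect to PQR: (3/5, 1/5, 1/5).
On side PQ the R-coordinate is zero; dropping S's R-weight 1/5 and renormalizing the remaining 3/5 : 1/5 gives weights 3/4, 1/4 on P, Q.
T = (3/4)·(11, 3) + (1/4)·(4, -7) = (37/4, 1/2).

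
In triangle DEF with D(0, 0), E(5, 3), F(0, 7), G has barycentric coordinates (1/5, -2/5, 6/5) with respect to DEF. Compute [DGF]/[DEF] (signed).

The signed ratio [DGF]/[DEF] equals the barycentric coordinate of G at vertex E, which is -2/5.

-2/5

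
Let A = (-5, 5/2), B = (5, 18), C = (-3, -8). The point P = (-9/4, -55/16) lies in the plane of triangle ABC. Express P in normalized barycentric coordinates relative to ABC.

Signed area of the reference triangle: [ABC] = ½·((-5)·(18−(-8)) + 5·(-8−(5/2)) + (-3)·(5/2−18)) = ½·(-130 − 105/2 + 93/2) = -68.
[PBC] = ½·((-9/4)·(18−(-8)) + 5·(-8−(-55/16)) + (-3)·(-55/16−18)) = ½·(-117/2 − 365/16 + 1029/16) = -17/2, so the A-coordinate is (-17/2)/(-68) = 1/8.
[APC] = ½·((-5)·(-55/16−(-8)) + (-9/4)·(-8−(5/2)) + (-3)·(5/2−(-55/16))) = ½·(-365/16 + 189/8 − 285/16) = -17/2, so the B-coordinate is 1/8.
[ABP] = ½·((-5)·(18−(-55/16)) + 5·(-55/16−(5/2)) + (-9/4)·(5/2−18)) = ½·(-1715/16 − 475/16 + 279/8) = -51, so the C-coordinate is 3/4.

(1/8, 1/8, 3/4)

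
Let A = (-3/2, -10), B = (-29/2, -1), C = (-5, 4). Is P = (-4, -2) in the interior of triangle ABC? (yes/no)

yes

Barycentric coordinates of P: (124/301, 2/43, 163/301).
The three coordinates are positive, positive, positive; a point is interior exactly when all three are positive.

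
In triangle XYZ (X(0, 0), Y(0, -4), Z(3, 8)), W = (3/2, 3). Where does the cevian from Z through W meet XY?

(0, -2)

Barycentric coordinates of W with respect to XYZ: (1/4, 1/4, 1/2).
On side XY the Z-coordinate is zero; dropping W's Z-weight 1/2 and renormalizing the remaining 1/4 : 1/4 gives weights 1/2, 1/2 on X, Y.
V = (1/2)·(0, 0) + (1/2)·(0, -4) = (0, -2).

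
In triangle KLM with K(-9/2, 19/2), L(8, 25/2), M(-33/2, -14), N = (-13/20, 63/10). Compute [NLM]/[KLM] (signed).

3/10

[KLM] = ½·((-9/2)·(25/2−(-14)) + 8·(-14−(19/2)) + (-33/2)·(19/2−(25/2))) = ½·(-477/4 − 188 + 99/2) = -1031/8.
[NLM] = ½·((-13/20)·(25/2−(-14)) + 8·(-14−(63/10)) + (-33/2)·(63/10−(25/2))) = ½·(-689/40 − 812/5 + 1023/10) = -3093/80, so the ratio is (-3093/80)/(-1031/8) = 3/10.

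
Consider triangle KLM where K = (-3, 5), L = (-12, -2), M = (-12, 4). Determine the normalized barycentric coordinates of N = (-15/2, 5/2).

Signed area of the reference triangle: [KLM] = ½·((-3)·(-2−4) + (-12)·(4−5) + (-12)·(5−(-2))) = ½·(18 + 12 − 84) = -27.
[NLM] = ½·((-15/2)·(-2−4) + (-12)·(4−(5/2)) + (-12)·(5/2−(-2))) = ½·(45 − 18 − 54) = -27/2, so the K-coordinate is (-27/2)/(-27) = 1/2.
[KNM] = ½·((-3)·(5/2−4) + (-15/2)·(4−5) + (-12)·(5−(5/2))) = ½·(9/2 + 15/2 − 30) = -9, so the L-coordinate is 1/3.
[KLN] = ½·((-3)·(-2−(5/2)) + (-12)·(5/2−5) + (-15/2)·(5−(-2))) = ½·(27/2 + 30 − 105/2) = -9/2, so the M-coordinate is 1/6.

(1/2, 1/3, 1/6)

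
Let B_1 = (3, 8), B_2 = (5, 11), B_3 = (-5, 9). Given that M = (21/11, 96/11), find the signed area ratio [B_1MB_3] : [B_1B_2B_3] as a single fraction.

2/11

[B_1B_2B_3] = ½·(3·(11−9) + 5·(9−8) + (-5)·(8−11)) = ½·(6 + 5 + 15) = 13.
[B_1MB_3] = ½·(3·(96/11−9) + (21/11)·(9−8) + (-5)·(8−(96/11))) = ½·(-9/11 + 21/11 + 40/11) = 26/11, so the ratio is (26/11)/13 = 2/11.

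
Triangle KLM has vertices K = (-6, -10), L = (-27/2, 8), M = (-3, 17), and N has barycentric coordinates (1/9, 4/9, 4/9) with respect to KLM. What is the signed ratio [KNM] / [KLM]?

4/9

The signed ratio [KNM]/[KLM] equals the barycentric coordinate of N at vertex L, which is 4/9.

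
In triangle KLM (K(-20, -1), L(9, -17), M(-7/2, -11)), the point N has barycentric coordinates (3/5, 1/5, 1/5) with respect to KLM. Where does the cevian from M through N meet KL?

Line MN meets KL where the M-coordinate vanishes; zeroing N's M-weight and renormalizing leaves K, L-weights 3/5 : 1/5 → (3/4, 1/4).
So J = (3/4)·K + (1/4)·L = (-51/4, -5).

(-51/4, -5)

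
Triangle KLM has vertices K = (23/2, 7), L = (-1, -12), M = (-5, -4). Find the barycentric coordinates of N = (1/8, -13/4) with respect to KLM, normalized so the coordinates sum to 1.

(1/4, 1/4, 1/2)

Signed area of the reference triangle: [KLM] = ½·((23/2)·(-12−(-4)) + (-1)·(-4−7) + (-5)·(7−(-12))) = ½·(-92 + 11 − 95) = -88.
[NLM] = ½·((1/8)·(-12−(-4)) + (-1)·(-4−(-13/4)) + (-5)·(-13/4−(-12))) = ½·(-1 + 3/4 − 175/4) = -22, so the K-coordinate is (-22)/(-88) = 1/4.
[KNM] = ½·((23/2)·(-13/4−(-4)) + (1/8)·(-4−7) + (-5)·(7−(-13/4))) = ½·(69/8 − 11/8 − 205/4) = -22, so the L-coordinate is 1/4.
[KLN] = ½·((23/2)·(-12−(-13/4)) + (-1)·(-13/4−7) + (1/8)·(7−(-12))) = ½·(-805/8 + 41/4 + 19/8) = -44, so the M-coordinate is 1/2.
Check: 1/4 + 1/4 + 1/2 = 1.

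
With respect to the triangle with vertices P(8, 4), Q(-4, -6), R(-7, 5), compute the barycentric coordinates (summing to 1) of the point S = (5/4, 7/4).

(1/2, 1/4, 1/4)

Signed area of the reference triangle: [PQR] = ½·(8·(-6−5) + (-4)·(5−4) + (-7)·(4−(-6))) = ½·(-88 − 4 − 70) = -81.
[SQR] = ½·((5/4)·(-6−5) + (-4)·(5−(7/4)) + (-7)·(7/4−(-6))) = ½·(-55/4 − 13 − 217/4) = -81/2, so the P-coordinate is (-81/2)/(-81) = 1/2.
[PSR] = ½·(8·(7/4−5) + (5/4)·(5−4) + (-7)·(4−(7/4))) = ½·(-26 + 5/4 − 63/4) = -81/4, so the Q-coordinate is 1/4.
[PQS] = ½·(8·(-6−(7/4)) + (-4)·(7/4−4) + (5/4)·(4−(-6))) = ½·(-62 + 9 + 25/2) = -81/4, so the R-coordinate is 1/4.
Check: 1/2 + 1/4 + 1/4 = 1.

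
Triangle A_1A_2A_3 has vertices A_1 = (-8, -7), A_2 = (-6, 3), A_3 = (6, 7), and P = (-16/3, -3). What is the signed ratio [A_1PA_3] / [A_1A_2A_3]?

1/6

[A_1A_2A_3] = ½·((-8)·(3−7) + (-6)·(7−(-7)) + 6·(-7−3)) = ½·(32 − 84 − 60) = -56.
[A_1PA_3] = ½·((-8)·(-3−7) + (-16/3)·(7−(-7)) + 6·(-7−(-3))) = ½·(80 − 224/3 − 24) = -28/3, so the ratio is (-28/3)/(-56) = 1/6.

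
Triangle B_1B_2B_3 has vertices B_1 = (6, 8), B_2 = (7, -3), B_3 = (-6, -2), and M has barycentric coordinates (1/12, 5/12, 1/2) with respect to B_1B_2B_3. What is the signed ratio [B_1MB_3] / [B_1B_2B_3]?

The signed ratio [B_1MB_3]/[B_1B_2B_3] equals the barycentric coordinate of M at vertex B_2, which is 5/12.

5/12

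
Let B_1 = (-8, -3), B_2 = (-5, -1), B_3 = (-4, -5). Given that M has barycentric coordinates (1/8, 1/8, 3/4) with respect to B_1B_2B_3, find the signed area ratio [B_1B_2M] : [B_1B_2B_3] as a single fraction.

3/4

The signed ratio [B_1B_2M]/[B_1B_2B_3] equals the barycentric coordinate of M at vertex B_3, which is 3/4.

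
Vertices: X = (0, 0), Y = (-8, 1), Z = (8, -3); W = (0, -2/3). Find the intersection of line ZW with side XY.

Barycentric coordinates of W with respect to XYZ: (1/3, 1/3, 1/3).
On side XY the Z-coordinate is zero; dropping W's Z-weight 1/3 and renormalizing the remaining 1/3 : 1/3 gives weights 1/2, 1/2 on X, Y.
V = (1/2)·(0, 0) + (1/2)·(-8, 1) = (-4, 1/2).

(-4, 1/2)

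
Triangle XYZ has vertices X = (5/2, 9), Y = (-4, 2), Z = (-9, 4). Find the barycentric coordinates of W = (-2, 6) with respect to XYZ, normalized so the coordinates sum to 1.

Signed area of the reference triangle: [XYZ] = ½·((5/2)·(2−4) + (-4)·(4−9) + (-9)·(9−2)) = ½·(-5 + 20 − 63) = -24.
[WYZ] = ½·((-2)·(2−4) + (-4)·(4−6) + (-9)·(6−2)) = ½·(4 + 8 − 36) = -12, so the X-coordinate is (-12)/(-24) = 1/2.
[XWZ] = ½·((5/2)·(6−4) + (-2)·(4−9) + (-9)·(9−6)) = ½·(5 + 10 − 27) = -6, so the Y-coordinate is 1/4.
[XYW] = ½·((5/2)·(2−6) + (-4)·(6−9) + (-2)·(9−2)) = ½·(-10 + 12 − 14) = -6, so the Z-coordinate is 1/4.
Check: 1/2 + 1/4 + 1/4 = 1.

(1/2, 1/4, 1/4)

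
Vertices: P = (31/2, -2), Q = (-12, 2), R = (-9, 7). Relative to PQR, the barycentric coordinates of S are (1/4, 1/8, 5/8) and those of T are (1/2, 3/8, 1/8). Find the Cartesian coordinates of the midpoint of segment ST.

(-9/16, 19/8)

Barycentric coordinates of the midpoint are the average: (3/8, 1/4, 3/8).
Converting: (3/8)·P + (1/4)·Q + (3/8)·R = (-9/16, 19/8).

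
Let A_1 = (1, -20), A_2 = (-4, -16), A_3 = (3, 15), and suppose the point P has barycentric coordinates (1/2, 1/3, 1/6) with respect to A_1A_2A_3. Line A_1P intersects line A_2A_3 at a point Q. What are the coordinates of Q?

Line A_1P meets A_2A_3 where the A_1-coordinate vanishes; zeroing P's A_1-weight and renormalizing leaves A_2, A_3-weights 1/3 : 1/6 → (2/3, 1/3).
So Q = (2/3)·A_2 + (1/3)·A_3 = (-5/3, -17/3).

(-5/3, -17/3)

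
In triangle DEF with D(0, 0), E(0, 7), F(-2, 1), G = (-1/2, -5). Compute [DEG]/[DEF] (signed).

[DEF] = ½·(0·(7−1) + 0·(1−0) + (-2)·(0−7)) = ½·(0 + 0 + 14) = 7.
[DEG] = ½·(0·(7−(-5)) + 0·(-5−0) + (-1/2)·(0−7)) = ½·(0 + 0 + 7/2) = 7/4, so the ratio is (7/4)/7 = 1/4.

1/4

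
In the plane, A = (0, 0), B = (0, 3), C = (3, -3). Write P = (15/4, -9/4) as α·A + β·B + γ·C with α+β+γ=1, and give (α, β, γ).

(-3/4, 1/2, 5/4)

Signed area of the reference triangle: [ABC] = ½·(0·(3−(-3)) + 0·(-3−0) + 3·(0−3)) = ½·(0 + 0 − 9) = -9/2.
[PBC] = ½·((15/4)·(3−(-3)) + 0·(-3−(-9/4)) + 3·(-9/4−3)) = ½·(45/2 + 0 − 63/4) = 27/8, so the A-coordinate is (27/8)/(-9/2) = -3/4.
[APC] = ½·(0·(-9/4−(-3)) + (15/4)·(-3−0) + 3·(0−(-9/4))) = ½·(0 − 45/4 + 27/4) = -9/4, so the B-coordinate is 1/2.
[ABP] = ½·(0·(3−(-9/4)) + 0·(-9/4−0) + (15/4)·(0−3)) = ½·(0 + 0 − 45/4) = -45/8, so the C-coordinate is 5/4.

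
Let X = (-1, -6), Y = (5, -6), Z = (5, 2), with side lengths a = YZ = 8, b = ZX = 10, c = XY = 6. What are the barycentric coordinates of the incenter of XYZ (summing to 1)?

(1/3, 5/12, 1/4)

The incenter has barycentric coordinates proportional to the opposite side lengths: (8 : 10 : 6).
Normalizing by 8+10+6 = 24 gives (1/3, 5/12, 1/4).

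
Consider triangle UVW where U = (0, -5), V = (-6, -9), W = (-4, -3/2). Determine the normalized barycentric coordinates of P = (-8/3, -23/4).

(1/2, 1/3, 1/6)

Signed area of the reference triangle: [UVW] = ½·(0·(-9−(-3/2)) + (-6)·(-3/2−(-5)) + (-4)·(-5−(-9))) = ½·(0 − 21 − 16) = -37/2.
[PVW] = ½·((-8/3)·(-9−(-3/2)) + (-6)·(-3/2−(-23/4)) + (-4)·(-23/4−(-9))) = ½·(20 − 51/2 − 13) = -37/4, so the U-coordinate is (-37/4)/(-37/2) = 1/2.
[UPW] = ½·(0·(-23/4−(-3/2)) + (-8/3)·(-3/2−(-5)) + (-4)·(-5−(-23/4))) = ½·(0 − 28/3 − 3) = -37/6, so the V-coordinate is 1/3.
[UVP] = ½·(0·(-9−(-23/4)) + (-6)·(-23/4−(-5)) + (-8/3)·(-5−(-9))) = ½·(0 + 9/2 − 32/3) = -37/12, so the W-coordinate is 1/6.
Check: 1/2 + 1/3 + 1/6 = 1.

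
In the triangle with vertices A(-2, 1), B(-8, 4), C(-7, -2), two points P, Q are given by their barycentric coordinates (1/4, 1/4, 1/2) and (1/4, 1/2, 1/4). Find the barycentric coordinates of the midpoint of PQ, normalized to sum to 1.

(1/4, 3/8, 3/8)

Since both coordinate triples sum to 1, the midpoint's barycentrics are the componentwise average.
(1/4+1/4)/2 = 1/4; similarly 3/8 and 3/8.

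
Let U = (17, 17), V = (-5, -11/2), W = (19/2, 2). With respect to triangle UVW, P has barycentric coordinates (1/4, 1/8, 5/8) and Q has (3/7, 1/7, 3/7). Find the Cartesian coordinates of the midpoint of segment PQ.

Barycentric coordinates of the midpoint are the average: (19/56, 15/112, 59/112).
Converting: (19/56)·U + (15/112)·V + (59/112)·W = (2263/224, 1363/224).

(2263/224, 1363/224)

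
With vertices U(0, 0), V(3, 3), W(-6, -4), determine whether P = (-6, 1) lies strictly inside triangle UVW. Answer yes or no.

Barycentric coordinates of P: (-15/2, 5, 7/2).
The three coordinates are negative, positive, positive; a point is interior exactly when all three are positive.

no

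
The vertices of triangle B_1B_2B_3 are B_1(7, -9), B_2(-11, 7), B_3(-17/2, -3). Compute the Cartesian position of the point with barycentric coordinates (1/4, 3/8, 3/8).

(-89/16, -3/4)

M = (1/4)·B_1 + (3/8)·B_2 + (3/8)·B_3.
x-coordinate: (1/4)·7 + (3/8)·(-11) + (3/8)·(-17/2) = -89/16.
y-coordinate: (1/4)·(-9) + (3/8)·7 + (3/8)·(-3) = -3/4.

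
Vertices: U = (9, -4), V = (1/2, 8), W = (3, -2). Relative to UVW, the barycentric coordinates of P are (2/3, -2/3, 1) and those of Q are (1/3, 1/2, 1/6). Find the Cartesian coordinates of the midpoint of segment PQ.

(149/24, -23/6)

Barycentric coordinates of the midpoint are the average: (1/2, -1/12, 7/12).
Converting: (1/2)·U + (-1/12)·V + (7/12)·W = (149/24, -23/6).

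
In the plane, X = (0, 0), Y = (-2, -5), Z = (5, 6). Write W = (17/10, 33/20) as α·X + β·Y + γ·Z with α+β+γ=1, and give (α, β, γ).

(9/20, 3/20, 2/5)

Signed area of the reference triangle: [XYZ] = ½·(0·(-5−6) + (-2)·(6−0) + 5·(0−(-5))) = ½·(0 − 12 + 25) = 13/2.
[WYZ] = ½·((17/10)·(-5−6) + (-2)·(6−(33/20)) + 5·(33/20−(-5))) = ½·(-187/10 − 87/10 + 133/4) = 117/40, so the X-coordinate is (117/40)/(13/2) = 9/20.
[XWZ] = ½·(0·(33/20−6) + (17/10)·(6−0) + 5·(0−(33/20))) = ½·(0 + 51/5 − 33/4) = 39/40, so the Y-coordinate is 3/20.
[XYW] = ½·(0·(-5−(33/20)) + (-2)·(33/20−0) + (17/10)·(0−(-5))) = ½·(0 − 33/10 + 17/2) = 13/5, so the Z-coordinate is 2/5.
Check: 9/20 + 3/20 + 2/5 = 1.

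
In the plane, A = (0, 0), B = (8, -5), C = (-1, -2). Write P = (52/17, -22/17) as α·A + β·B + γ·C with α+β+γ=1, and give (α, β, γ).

(15/17, 6/17, -4/17)

Signed area of the reference triangle: [ABC] = ½·(0·(-5−(-2)) + 8·(-2−0) + (-1)·(0−(-5))) = ½·(0 − 16 − 5) = -21/2.
[PBC] = ½·((52/17)·(-5−(-2)) + 8·(-2−(-22/17)) + (-1)·(-22/17−(-5))) = ½·(-156/17 − 96/17 − 63/17) = -315/34, so the A-coordinate is (-315/34)/(-21/2) = 15/17.
[APC] = ½·(0·(-22/17−(-2)) + (52/17)·(-2−0) + (-1)·(0−(-22/17))) = ½·(0 − 104/17 − 22/17) = -63/17, so the B-coordinate is 6/17.
[ABP] = ½·(0·(-5−(-22/17)) + 8·(-22/17−0) + (52/17)·(0−(-5))) = ½·(0 − 176/17 + 260/17) = 42/17, so the C-coordinate is -4/17.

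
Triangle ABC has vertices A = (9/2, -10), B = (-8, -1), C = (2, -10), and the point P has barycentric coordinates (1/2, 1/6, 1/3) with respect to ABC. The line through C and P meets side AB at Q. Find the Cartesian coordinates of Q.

Line CP meets AB where the C-coordinate vanishes; zeroing P's C-weight and renormalizing leaves A, B-weights 1/2 : 1/6 → (3/4, 1/4).
So Q = (3/4)·A + (1/4)·B = (11/8, -31/4).

(11/8, -31/4)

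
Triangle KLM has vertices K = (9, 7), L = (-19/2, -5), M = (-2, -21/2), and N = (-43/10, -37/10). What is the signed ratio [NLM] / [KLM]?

1/5

[KLM] = ½·(9·(-5−(-21/2)) + (-19/2)·(-21/2−7) + (-2)·(7−(-5))) = ½·(99/2 + 665/4 − 24) = 767/8.
[NLM] = ½·((-43/10)·(-5−(-21/2)) + (-19/2)·(-21/2−(-37/10)) + (-2)·(-37/10−(-5))) = ½·(-473/20 + 323/5 − 13/5) = 767/40, so the ratio is (767/40)/(767/8) = 1/5.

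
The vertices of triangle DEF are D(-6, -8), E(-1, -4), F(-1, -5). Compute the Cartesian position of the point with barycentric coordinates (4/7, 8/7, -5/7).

G = (4/7)·D + (8/7)·E + (-5/7)·F.
x-coordinate: (4/7)·(-6) + (8/7)·(-1) + (-5/7)·(-1) = -27/7.
y-coordinate: (4/7)·(-8) + (8/7)·(-4) + (-5/7)·(-5) = -39/7.

(-27/7, -39/7)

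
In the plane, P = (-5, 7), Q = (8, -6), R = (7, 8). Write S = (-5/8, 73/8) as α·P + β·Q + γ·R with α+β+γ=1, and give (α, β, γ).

Signed area of the reference triangle: [PQR] = ½·((-5)·(-6−8) + 8·(8−7) + 7·(7−(-6))) = ½·(70 + 8 + 91) = 169/2.
[SQR] = ½·((-5/8)·(-6−8) + 8·(8−(73/8)) + 7·(73/8−(-6))) = ½·(35/4 − 9 + 847/8) = 845/16, so the P-coordinate is (845/16)/(169/2) = 5/8.
[PSR] = ½·((-5)·(73/8−8) + (-5/8)·(8−7) + 7·(7−(73/8))) = ½·(-45/8 − 5/8 − 119/8) = -169/16, so the Q-coordinate is -1/8.
[PQS] = ½·((-5)·(-6−(73/8)) + 8·(73/8−7) + (-5/8)·(7−(-6))) = ½·(605/8 + 17 − 65/8) = 169/4, so the R-coordinate is 1/2.
Check: 5/8 − 1/8 + 1/2 = 1.

(5/8, -1/8, 1/2)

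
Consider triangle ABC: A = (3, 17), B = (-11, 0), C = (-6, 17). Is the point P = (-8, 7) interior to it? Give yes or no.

Barycentric coordinates of P: (16/153, 10/17, 47/153).
The three coordinates are positive, positive, positive; a point is interior exactly when all three are positive.

yes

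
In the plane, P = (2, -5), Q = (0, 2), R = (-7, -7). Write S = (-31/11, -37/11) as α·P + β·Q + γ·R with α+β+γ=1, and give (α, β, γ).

Signed area of the reference triangle: [PQR] = ½·(2·(2−(-7)) + 0·(-7−(-5)) + (-7)·(-5−2)) = ½·(18 + 0 + 49) = 67/2.
[SQR] = ½·((-31/11)·(2−(-7)) + 0·(-7−(-37/11)) + (-7)·(-37/11−2)) = ½·(-279/11 + 0 + 413/11) = 67/11, so the P-coordinate is (67/11)/(67/2) = 2/11.
[PSR] = ½·(2·(-37/11−(-7)) + (-31/11)·(-7−(-5)) + (-7)·(-5−(-37/11))) = ½·(80/11 + 62/11 + 126/11) = 134/11, so the Q-coordinate is 4/11.
[PQS] = ½·(2·(2−(-37/11)) + 0·(-37/11−(-5)) + (-31/11)·(-5−2)) = ½·(118/11 + 0 + 217/11) = 335/22, so the R-coordinate is 5/11.
Check: 2/11 + 4/11 + 5/11 = 1.

(2/11, 4/11, 5/11)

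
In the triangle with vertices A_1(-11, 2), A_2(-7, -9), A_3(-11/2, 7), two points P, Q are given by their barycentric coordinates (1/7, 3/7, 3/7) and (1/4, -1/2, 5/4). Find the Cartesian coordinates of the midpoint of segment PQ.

Barycentric coordinates of the midpoint are the average: (11/56, -1/28, 47/56).
Converting: (11/56)·A_1 + (-1/28)·A_2 + (47/56)·A_3 = (-731/112, 369/56).

(-731/112, 369/56)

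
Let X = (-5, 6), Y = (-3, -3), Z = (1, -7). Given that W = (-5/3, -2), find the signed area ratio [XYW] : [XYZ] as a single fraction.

[XYZ] = ½·((-5)·(-3−(-7)) + (-3)·(-7−6) + 1·(6−(-3))) = ½·(-20 + 39 + 9) = 14.
[XYW] = ½·((-5)·(-3−(-2)) + (-3)·(-2−6) + (-5/3)·(6−(-3))) = ½·(5 + 24 − 15) = 7, so the ratio is 7/14 = 1/2.

1/2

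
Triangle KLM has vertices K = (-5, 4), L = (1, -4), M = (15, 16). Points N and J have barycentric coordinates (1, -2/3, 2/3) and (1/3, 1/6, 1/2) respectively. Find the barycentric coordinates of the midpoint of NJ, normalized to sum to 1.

Since both coordinate triples sum to 1, the midpoint's barycentrics are the componentwise average.
(1+1/3)/2 = 2/3; similarly -1/4 and 7/12.

(2/3, -1/4, 7/12)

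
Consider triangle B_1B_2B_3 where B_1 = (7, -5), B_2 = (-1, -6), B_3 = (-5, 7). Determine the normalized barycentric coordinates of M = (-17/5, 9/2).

(1/10, 1/10, 4/5)

Signed area of the reference triangle: [B_1B_2B_3] = ½·(7·(-6−7) + (-1)·(7−(-5)) + (-5)·(-5−(-6))) = ½·(-91 − 12 − 5) = -54.
[MB_2B_3] = ½·((-17/5)·(-6−7) + (-1)·(7−(9/2)) + (-5)·(9/2−(-6))) = ½·(221/5 − 5/2 − 105/2) = -27/5, so the B_1-coordinate is (-27/5)/(-54) = 1/10.
[B_1MB_3] = ½·(7·(9/2−7) + (-17/5)·(7−(-5)) + (-5)·(-5−(9/2))) = ½·(-35/2 − 204/5 + 95/2) = -27/5, so the B_2-coordinate is 1/10.
[B_1B_2M] = ½·(7·(-6−(9/2)) + (-1)·(9/2−(-5)) + (-17/5)·(-5−(-6))) = ½·(-147/2 − 19/2 − 17/5) = -216/5, so the B_3-coordinate is 4/5.
Check: 1/10 + 1/10 + 4/5 = 1.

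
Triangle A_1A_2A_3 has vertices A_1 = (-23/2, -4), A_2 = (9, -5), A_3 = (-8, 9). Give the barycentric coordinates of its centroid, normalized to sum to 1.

(1/3, 1/3, 1/3)

The centroid is the average of the vertices, so each weight is 1/3.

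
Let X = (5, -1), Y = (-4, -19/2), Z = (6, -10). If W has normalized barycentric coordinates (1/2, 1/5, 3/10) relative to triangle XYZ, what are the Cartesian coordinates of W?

(7/2, -27/5)

W = (1/2)·X + (1/5)·Y + (3/10)·Z.
x-coordinate: (1/2)·5 + (1/5)·(-4) + (3/10)·6 = 7/2.
y-coordinate: (1/2)·(-1) + (1/5)·(-19/2) + (3/10)·(-10) = -27/5.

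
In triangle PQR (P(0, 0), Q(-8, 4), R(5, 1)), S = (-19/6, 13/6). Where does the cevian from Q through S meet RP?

(5/3, 1/3)

Barycentric coordinates of S with respect to PQR: (1/3, 1/2, 1/6).
On side RP the Q-coordinate is zero; dropping S's Q-weight 1/2 and renormalizing the remaining 1/6 : 1/3 gives weights 1/3, 2/3 on R, P.
T = (1/3)·(5, 1) + (2/3)·(0, 0) = (5/3, 1/3).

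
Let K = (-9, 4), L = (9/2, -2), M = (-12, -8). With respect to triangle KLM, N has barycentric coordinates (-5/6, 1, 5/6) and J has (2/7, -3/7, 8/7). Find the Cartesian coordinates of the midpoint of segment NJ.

Barycentric coordinates of the midpoint are the average: (-23/84, 2/7, 83/84).
Converting: (-23/84)·K + (2/7)·L + (83/84)·M = (-227/28, -67/7).

(-227/28, -67/7)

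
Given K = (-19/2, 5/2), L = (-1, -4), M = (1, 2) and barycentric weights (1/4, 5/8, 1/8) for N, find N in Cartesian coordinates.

N = (1/4)·K + (5/8)·L + (1/8)·M.
x-coordinate: (1/4)·(-19/2) + (5/8)·(-1) + (1/8)·1 = -23/8.
y-coordinate: (1/4)·(5/2) + (5/8)·(-4) + (1/8)·2 = -13/8.

(-23/8, -13/8)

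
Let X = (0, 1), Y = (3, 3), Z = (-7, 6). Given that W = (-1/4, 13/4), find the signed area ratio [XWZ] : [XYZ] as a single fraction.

[XYZ] = ½·(0·(3−6) + 3·(6−1) + (-7)·(1−3)) = ½·(0 + 15 + 14) = 29/2.
[XWZ] = ½·(0·(13/4−6) + (-1/4)·(6−1) + (-7)·(1−(13/4))) = ½·(0 − 5/4 + 63/4) = 29/4, so the ratio is (29/4)/(29/2) = 1/2.

1/2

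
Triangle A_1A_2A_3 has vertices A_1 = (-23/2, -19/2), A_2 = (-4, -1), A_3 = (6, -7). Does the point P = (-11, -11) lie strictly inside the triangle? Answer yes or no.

no

Barycentric coordinates of P: (71/65, -11/52, 31/260).
The three coordinates are positive, negative, positive; a point is interior exactly when all three are positive.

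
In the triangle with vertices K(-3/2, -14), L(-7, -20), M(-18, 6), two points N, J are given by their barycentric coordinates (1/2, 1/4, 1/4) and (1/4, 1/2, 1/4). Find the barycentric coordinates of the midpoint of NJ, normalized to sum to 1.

(3/8, 3/8, 1/4)

Since both coordinate triples sum to 1, the midpoint's barycentrics are the componentwise average.
(1/2+1/4)/2 = 3/8; similarly 3/8 and 1/4.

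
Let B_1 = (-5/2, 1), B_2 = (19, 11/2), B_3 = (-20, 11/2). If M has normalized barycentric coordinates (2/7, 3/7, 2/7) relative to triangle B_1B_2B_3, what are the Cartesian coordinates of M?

M = (2/7)·B_1 + (3/7)·B_2 + (2/7)·B_3.
x-coordinate: (2/7)·(-5/2) + (3/7)·19 + (2/7)·(-20) = 12/7.
y-coordinate: (2/7)·1 + (3/7)·(11/2) + (2/7)·(11/2) = 59/14.

(12/7, 59/14)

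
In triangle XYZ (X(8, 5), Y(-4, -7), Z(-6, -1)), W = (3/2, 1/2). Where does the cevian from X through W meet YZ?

Barycentric coordinates of W with respect to XYZ: (1/2, 1/4, 1/4).
On side YZ the X-coordinate is zero; dropping W's X-weight 1/2 and renormalizing the remaining 1/4 : 1/4 gives weights 1/2, 1/2 on Y, Z.
V = (1/2)·(-4, -7) + (1/2)·(-6, -1) = (-5, -4).

(-5, -4)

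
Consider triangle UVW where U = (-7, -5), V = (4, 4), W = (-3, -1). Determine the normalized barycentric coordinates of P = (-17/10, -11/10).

(9/10, 7/10, -3/5)

Signed area of the reference triangle: [UVW] = ½·((-7)·(4−(-1)) + 4·(-1−(-5)) + (-3)·(-5−4)) = ½·(-35 + 16 + 27) = 4.
[PVW] = ½·((-17/10)·(4−(-1)) + 4·(-1−(-11/10)) + (-3)·(-11/10−4)) = ½·(-17/2 + 2/5 + 153/10) = 18/5, so the U-coordinate is (18/5)/4 = 9/10.
[UPW] = ½·((-7)·(-11/10−(-1)) + (-17/10)·(-1−(-5)) + (-3)·(-5−(-11/10))) = ½·(7/10 − 34/5 + 117/10) = 14/5, so the V-coordinate is 7/10.
[UVP] = ½·((-7)·(4−(-11/10)) + 4·(-11/10−(-5)) + (-17/10)·(-5−4)) = ½·(-357/10 + 78/5 + 153/10) = -12/5, so the W-coordinate is -3/5.
Check: 9/10 + 7/10 − 3/5 = 1.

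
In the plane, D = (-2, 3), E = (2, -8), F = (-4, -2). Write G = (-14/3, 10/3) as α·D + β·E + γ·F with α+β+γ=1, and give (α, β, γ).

Signed area of the reference triangle: [DEF] = ½·((-2)·(-8−(-2)) + 2·(-2−3) + (-4)·(3−(-8))) = ½·(12 − 10 − 44) = -21.
[GEF] = ½·((-14/3)·(-8−(-2)) + 2·(-2−(10/3)) + (-4)·(10/3−(-8))) = ½·(28 − 32/3 − 136/3) = -14, so the D-coordinate is (-14)/(-21) = 2/3.
[DGF] = ½·((-2)·(10/3−(-2)) + (-14/3)·(-2−3) + (-4)·(3−(10/3))) = ½·(-32/3 + 70/3 + 4/3) = 7, so the E-coordinate is -1/3.
[DEG] = ½·((-2)·(-8−(10/3)) + 2·(10/3−3) + (-14/3)·(3−(-8))) = ½·(68/3 + 2/3 − 154/3) = -14, so the F-coordinate is 2/3.

(2/3, -1/3, 2/3)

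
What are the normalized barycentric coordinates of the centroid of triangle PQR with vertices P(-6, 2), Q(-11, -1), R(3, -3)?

The centroid is the average of the vertices, so each weight is 1/3.

(1/3, 1/3, 1/3)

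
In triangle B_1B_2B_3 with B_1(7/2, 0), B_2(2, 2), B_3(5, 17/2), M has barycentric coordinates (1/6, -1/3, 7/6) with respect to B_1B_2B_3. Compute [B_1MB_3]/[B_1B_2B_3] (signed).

-1/3

The signed ratio [B_1MB_3]/[B_1B_2B_3] equals the barycentric coordinate of M at vertex B_2, which is -1/3.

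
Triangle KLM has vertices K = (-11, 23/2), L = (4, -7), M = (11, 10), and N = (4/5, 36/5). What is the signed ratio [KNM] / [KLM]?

1/5

[KLM] = ½·((-11)·(-7−10) + 4·(10−(23/2)) + 11·(23/2−(-7))) = ½·(187 − 6 + 407/2) = 769/4.
[KNM] = ½·((-11)·(36/5−10) + (4/5)·(10−(23/2)) + 11·(23/2−(36/5))) = ½·(154/5 − 6/5 + 473/10) = 769/20, so the ratio is (769/20)/(769/4) = 1/5.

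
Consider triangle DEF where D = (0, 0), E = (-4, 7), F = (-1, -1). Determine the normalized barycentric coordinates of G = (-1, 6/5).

Signed area of the reference triangle: [DEF] = ½·(0·(7−(-1)) + (-4)·(-1−0) + (-1)·(0−7)) = ½·(0 + 4 + 7) = 11/2.
[GEF] = ½·((-1)·(7−(-1)) + (-4)·(-1−(6/5)) + (-1)·(6/5−7)) = ½·(-8 + 44/5 + 29/5) = 33/10, so the D-coordinate is (33/10)/(11/2) = 3/5.
[DGF] = ½·(0·(6/5−(-1)) + (-1)·(-1−0) + (-1)·(0−(6/5))) = ½·(0 + 1 + 6/5) = 11/10, so the E-coordinate is 1/5.
[DEG] = ½·(0·(7−(6/5)) + (-4)·(6/5−0) + (-1)·(0−7)) = ½·(0 − 24/5 + 7) = 11/10, so the F-coordinate is 1/5.
Check: 3/5 + 1/5 + 1/5 = 1.

(3/5, 1/5, 1/5)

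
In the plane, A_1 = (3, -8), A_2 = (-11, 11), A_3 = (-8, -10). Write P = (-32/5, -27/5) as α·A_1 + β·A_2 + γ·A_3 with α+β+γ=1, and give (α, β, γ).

(1/5, 1/5, 3/5)

Signed area of the reference triangle: [A_1A_2A_3] = ½·(3·(11−(-10)) + (-11)·(-10−(-8)) + (-8)·(-8−11)) = ½·(63 + 22 + 152) = 237/2.
[PA_2A_3] = ½·((-32/5)·(11−(-10)) + (-11)·(-10−(-27/5)) + (-8)·(-27/5−11)) = ½·(-672/5 + 253/5 + 656/5) = 237/10, so the A_1-coordinate is (237/10)/(237/2) = 1/5.
[A_1PA_3] = ½·(3·(-27/5−(-10)) + (-32/5)·(-10−(-8)) + (-8)·(-8−(-27/5))) = ½·(69/5 + 64/5 + 104/5) = 237/10, so the A_2-coordinate is 1/5.
[A_1A_2P] = ½·(3·(11−(-27/5)) + (-11)·(-27/5−(-8)) + (-32/5)·(-8−11)) = ½·(246/5 − 143/5 + 608/5) = 711/10, so the A_3-coordinate is 3/5.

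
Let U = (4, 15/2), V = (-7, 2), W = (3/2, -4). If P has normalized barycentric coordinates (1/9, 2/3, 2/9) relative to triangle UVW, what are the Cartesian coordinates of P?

(-35/9, 23/18)

P = (1/9)·U + (2/3)·V + (2/9)·W.
x-coordinate: (1/9)·4 + (2/3)·(-7) + (2/9)·(3/2) = -35/9.
y-coordinate: (1/9)·(15/2) + (2/3)·2 + (2/9)·(-4) = 23/18.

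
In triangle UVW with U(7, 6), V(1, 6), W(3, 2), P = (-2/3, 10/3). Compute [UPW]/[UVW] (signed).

5/6

[UVW] = ½·(7·(6−2) + 1·(2−6) + 3·(6−6)) = ½·(28 − 4 + 0) = 12.
[UPW] = ½·(7·(10/3−2) + (-2/3)·(2−6) + 3·(6−(10/3))) = ½·(28/3 + 8/3 + 8) = 10, so the ratio is 10/12 = 5/6.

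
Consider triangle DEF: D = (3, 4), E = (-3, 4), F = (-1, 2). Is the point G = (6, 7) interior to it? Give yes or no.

Barycentric coordinates of G: (2, 1/2, -3/2).
The three coordinates are positive, positive, negative; a point is interior exactly when all three are positive.

no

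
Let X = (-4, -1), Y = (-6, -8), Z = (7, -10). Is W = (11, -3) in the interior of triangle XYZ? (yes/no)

Barycentric coordinates of W: (99/95, -113/95, 109/95).
The three coordinates are positive, negative, positive; a point is interior exactly when all three are positive.

no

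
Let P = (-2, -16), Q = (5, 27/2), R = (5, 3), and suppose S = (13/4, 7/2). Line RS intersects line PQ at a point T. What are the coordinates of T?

(8/3, 11/3)

Barycentric coordinates of S with respect to PQR: (1/4, 1/2, 1/4).
On side PQ the R-coordinate is zero; dropping S's R-weight 1/4 and renormalizing the remaining 1/4 : 1/2 gives weights 1/3, 2/3 on P, Q.
T = (1/3)·(-2, -16) + (2/3)·(5, 27/2) = (8/3, 11/3).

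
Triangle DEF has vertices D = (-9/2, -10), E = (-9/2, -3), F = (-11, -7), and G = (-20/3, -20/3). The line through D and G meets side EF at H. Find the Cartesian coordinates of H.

(-31/4, -5)

Barycentric coordinates of G with respect to DEF: (1/3, 1/3, 1/3).
On side EF the D-coordinate is zero; dropping G's D-weight 1/3 and renormalizing the remaining 1/3 : 1/3 gives weights 1/2, 1/2 on E, F.
H = (1/2)·(-9/2, -3) + (1/2)·(-11, -7) = (-31/4, -5).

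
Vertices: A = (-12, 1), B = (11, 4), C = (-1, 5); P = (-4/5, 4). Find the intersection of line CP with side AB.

(-1/2, 5/2)

Barycentric coordinates of P with respect to ABC: (1/5, 1/5, 3/5).
On side AB the C-coordinate is zero; dropping P's C-weight 3/5 and renormalizing the remaining 1/5 : 1/5 gives weights 1/2, 1/2 on A, B.
Q = (1/2)·(-12, 1) + (1/2)·(11, 4) = (-1/2, 5/2).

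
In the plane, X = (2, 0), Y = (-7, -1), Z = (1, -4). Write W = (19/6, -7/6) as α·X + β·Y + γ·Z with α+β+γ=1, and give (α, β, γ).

Signed area of the reference triangle: [XYZ] = ½·(2·(-1−(-4)) + (-7)·(-4−0) + 1·(0−(-1))) = ½·(6 + 28 + 1) = 35/2.
[WYZ] = ½·((19/6)·(-1−(-4)) + (-7)·(-4−(-7/6)) + 1·(-7/6−(-1))) = ½·(19/2 + 119/6 − 1/6) = 175/12, so the X-coordinate is (175/12)/(35/2) = 5/6.
[XWZ] = ½·(2·(-7/6−(-4)) + (19/6)·(-4−0) + 1·(0−(-7/6))) = ½·(17/3 − 38/3 + 7/6) = -35/12, so the Y-coordinate is -1/6.
[XYW] = ½·(2·(-1−(-7/6)) + (-7)·(-7/6−0) + (19/6)·(0−(-1))) = ½·(1/3 + 49/6 + 19/6) = 35/6, so the Z-coordinate is 1/3.
Check: 5/6 − 1/6 + 1/3 = 1.

(5/6, -1/6, 1/3)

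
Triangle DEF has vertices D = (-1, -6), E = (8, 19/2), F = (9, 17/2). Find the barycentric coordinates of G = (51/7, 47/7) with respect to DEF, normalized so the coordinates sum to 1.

(1/7, 2/7, 4/7)

Signed area of the reference triangle: [DEF] = ½·((-1)·(19/2−(17/2)) + 8·(17/2−(-6)) + 9·(-6−(19/2))) = ½·(-1 + 116 − 279/2) = -49/4.
[GEF] = ½·((51/7)·(19/2−(17/2)) + 8·(17/2−(47/7)) + 9·(47/7−(19/2))) = ½·(51/7 + 100/7 − 351/14) = -7/4, so the D-coordinate is (-7/4)/(-49/4) = 1/7.
[DGF] = ½·((-1)·(47/7−(17/2)) + (51/7)·(17/2−(-6)) + 9·(-6−(47/7))) = ½·(25/14 + 1479/14 − 801/7) = -7/2, so the E-coordinate is 2/7.
[DEG] = ½·((-1)·(19/2−(47/7)) + 8·(47/7−(-6)) + (51/7)·(-6−(19/2))) = ½·(-39/14 + 712/7 − 1581/14) = -7, so the F-coordinate is 4/7.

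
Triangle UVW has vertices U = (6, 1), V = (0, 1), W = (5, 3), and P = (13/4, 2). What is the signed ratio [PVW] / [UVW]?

1/8

[UVW] = ½·(6·(1−3) + 0·(3−1) + 5·(1−1)) = ½·(-12 + 0 + 0) = -6.
[PVW] = ½·((13/4)·(1−3) + 0·(3−2) + 5·(2−1)) = ½·(-13/2 + 0 + 5) = -3/4, so the ratio is (-3/4)/(-6) = 1/8.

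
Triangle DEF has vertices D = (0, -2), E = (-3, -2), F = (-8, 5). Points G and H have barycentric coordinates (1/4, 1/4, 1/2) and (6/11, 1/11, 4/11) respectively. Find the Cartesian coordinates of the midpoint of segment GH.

(-349/88, 45/44)

Barycentric coordinates of the midpoint are the average: (35/88, 15/88, 19/44).
Converting: (35/88)·D + (15/88)·E + (19/44)·F = (-349/88, 45/44).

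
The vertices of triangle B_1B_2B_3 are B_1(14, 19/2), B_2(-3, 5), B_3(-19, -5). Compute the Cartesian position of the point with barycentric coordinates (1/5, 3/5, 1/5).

(-14/5, 39/10)

M = (1/5)·B_1 + (3/5)·B_2 + (1/5)·B_3.
x-coordinate: (1/5)·14 + (3/5)·(-3) + (1/5)·(-19) = -14/5.
y-coordinate: (1/5)·(19/2) + (3/5)·5 + (1/5)·(-5) = 39/10.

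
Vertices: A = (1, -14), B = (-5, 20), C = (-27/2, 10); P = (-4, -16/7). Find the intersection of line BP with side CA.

(-23/6, -6)

Barycentric coordinates of P with respect to ABC: (4/7, 1/7, 2/7).
On side CA the B-coordinate is zero; dropping P's B-weight 1/7 and renormalizing the remaining 2/7 : 4/7 gives weights 1/3, 2/3 on C, A.
Q = (1/3)·(-27/2, 10) + (2/3)·(1, -14) = (-23/6, -6).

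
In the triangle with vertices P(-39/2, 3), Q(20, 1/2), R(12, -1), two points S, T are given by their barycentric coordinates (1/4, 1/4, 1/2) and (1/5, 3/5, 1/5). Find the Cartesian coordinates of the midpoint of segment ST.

(133/16, 43/80)

Barycentric coordinates of the midpoint are the average: (9/40, 17/40, 7/20).
Converting: (9/40)·P + (17/40)·Q + (7/20)·R = (133/16, 43/80).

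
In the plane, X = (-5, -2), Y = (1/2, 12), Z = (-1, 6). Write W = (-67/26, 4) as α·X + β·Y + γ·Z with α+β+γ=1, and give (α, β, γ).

Signed area of the reference triangle: [XYZ] = ½·((-5)·(12−6) + (1/2)·(6−(-2)) + (-1)·(-2−12)) = ½·(-30 + 4 + 14) = -6.
[WYZ] = ½·((-67/26)·(12−6) + (1/2)·(6−4) + (-1)·(4−12)) = ½·(-201/13 + 1 + 8) = -42/13, so the X-coordinate is (-42/13)/(-6) = 7/13.
[XWZ] = ½·((-5)·(4−6) + (-67/26)·(6−(-2)) + (-1)·(-2−4)) = ½·(10 − 268/13 + 6) = -30/13, so the Y-coordinate is 5/13.
[XYW] = ½·((-5)·(12−4) + (1/2)·(4−(-2)) + (-67/26)·(-2−12)) = ½·(-40 + 3 + 469/13) = -6/13, so the Z-coordinate is 1/13.

(7/13, 5/13, 1/13)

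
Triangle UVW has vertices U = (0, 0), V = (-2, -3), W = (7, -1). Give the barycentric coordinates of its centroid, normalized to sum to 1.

(1/3, 1/3, 1/3)

The centroid is the average of the vertices, so each weight is 1/3.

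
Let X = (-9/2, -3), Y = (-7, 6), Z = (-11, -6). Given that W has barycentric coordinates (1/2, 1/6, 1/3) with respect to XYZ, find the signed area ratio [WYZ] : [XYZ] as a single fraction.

1/2

The signed ratio [WYZ]/[XYZ] equals the barycentric coordinate of W at vertex X, which is 1/2.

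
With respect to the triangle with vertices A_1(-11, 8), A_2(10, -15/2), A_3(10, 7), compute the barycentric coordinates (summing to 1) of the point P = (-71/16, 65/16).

(11/16, 1/4, 1/16)

Signed area of the reference triangle: [A_1A_2A_3] = ½·((-11)·(-15/2−7) + 10·(7−8) + 10·(8−(-15/2))) = ½·(319/2 − 10 + 155) = 609/4.
[PA_2A_3] = ½·((-71/16)·(-15/2−7) + 10·(7−(65/16)) + 10·(65/16−(-15/2))) = ½·(2059/32 + 235/8 + 925/8) = 6699/64, so the A_1-coordinate is (6699/64)/(609/4) = 11/16.
[A_1PA_3] = ½·((-11)·(65/16−7) + (-71/16)·(7−8) + 10·(8−(65/16))) = ½·(517/16 + 71/16 + 315/8) = 609/16, so the A_2-coordinate is 1/4.
[A_1A_2P] = ½·((-11)·(-15/2−(65/16)) + 10·(65/16−8) + (-71/16)·(8−(-15/2))) = ½·(2035/16 − 315/8 − 2201/32) = 609/64, so the A_3-coordinate is 1/16.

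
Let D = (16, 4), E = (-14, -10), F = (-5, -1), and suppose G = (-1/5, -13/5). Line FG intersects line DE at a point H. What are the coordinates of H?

Barycentric coordinates of G with respect to DEF: (2/5, 2/5, 1/5).
On side DE the F-coordinate is zero; dropping G's F-weight 1/5 and renormalizing the remaining 2/5 : 2/5 gives weights 1/2, 1/2 on D, E.
H = (1/2)·(16, 4) + (1/2)·(-14, -10) = (1, -3).

(1, -3)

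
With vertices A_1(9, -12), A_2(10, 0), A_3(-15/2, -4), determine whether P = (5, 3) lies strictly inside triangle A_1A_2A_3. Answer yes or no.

no

Barycentric coordinates of P: (-145/412, 431/412, 63/206).
The three coordinates are negative, positive, positive; a point is interior exactly when all three are positive.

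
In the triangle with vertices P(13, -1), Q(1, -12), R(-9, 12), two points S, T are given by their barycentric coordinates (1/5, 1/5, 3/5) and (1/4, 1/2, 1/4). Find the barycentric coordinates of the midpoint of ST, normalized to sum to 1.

(9/40, 7/20, 17/40)

Since both coordinate triples sum to 1, the midpoint's barycentrics are the componentwise average.
(1/5+1/4)/2 = 9/40; similarly 7/20 and 17/40.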